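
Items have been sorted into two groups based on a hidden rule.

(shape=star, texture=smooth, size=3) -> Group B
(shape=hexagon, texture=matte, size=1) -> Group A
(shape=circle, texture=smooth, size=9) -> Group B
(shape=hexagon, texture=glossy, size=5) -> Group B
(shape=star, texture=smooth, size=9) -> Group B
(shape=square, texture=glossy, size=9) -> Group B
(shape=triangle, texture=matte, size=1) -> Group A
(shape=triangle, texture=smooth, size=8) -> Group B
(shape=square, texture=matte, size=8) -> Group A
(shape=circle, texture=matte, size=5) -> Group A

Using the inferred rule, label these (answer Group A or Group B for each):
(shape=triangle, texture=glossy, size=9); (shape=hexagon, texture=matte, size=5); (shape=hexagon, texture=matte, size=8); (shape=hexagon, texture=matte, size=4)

'Group A' ⟺ texture is matte.
(shape=triangle, texture=glossy, size=9) — texture is glossy, hence Group B.
(shape=hexagon, texture=matte, size=5) — texture is matte, hence Group A.
(shape=hexagon, texture=matte, size=8) — texture is matte, hence Group A.
(shape=hexagon, texture=matte, size=4) — texture is matte, hence Group A.

Group B, Group A, Group A, Group A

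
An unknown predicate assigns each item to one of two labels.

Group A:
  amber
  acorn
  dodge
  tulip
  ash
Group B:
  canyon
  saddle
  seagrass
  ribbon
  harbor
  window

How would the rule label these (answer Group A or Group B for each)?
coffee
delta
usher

Every 'Group A' example satisfies: odd length. None of the 'Group B' examples do.
coffee → length 6 → Group B.
delta → length 5 → Group A.
usher → length 5 → Group A.

Group B, Group A, Group A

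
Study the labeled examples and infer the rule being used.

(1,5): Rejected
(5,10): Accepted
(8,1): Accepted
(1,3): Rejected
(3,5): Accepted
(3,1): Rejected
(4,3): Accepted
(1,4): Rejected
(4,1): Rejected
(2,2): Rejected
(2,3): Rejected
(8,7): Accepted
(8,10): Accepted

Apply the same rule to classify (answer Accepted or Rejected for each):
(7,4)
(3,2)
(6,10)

Accepted, Rejected, Accepted

The distinguishing property — sum ≥ 7 — holds for all the 'Accepted' cases and none of the 'Rejected' cases.
(7,4) — 7+4 = 11, hence Accepted. (3,2) — 3+2 = 5, hence Rejected. (6,10) — 6+10 = 16, hence Accepted.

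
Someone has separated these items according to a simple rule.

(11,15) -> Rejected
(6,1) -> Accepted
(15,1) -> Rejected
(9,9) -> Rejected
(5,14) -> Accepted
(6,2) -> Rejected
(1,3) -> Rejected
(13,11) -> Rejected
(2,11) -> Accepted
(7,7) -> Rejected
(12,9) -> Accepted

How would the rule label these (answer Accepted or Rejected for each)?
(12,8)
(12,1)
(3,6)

Rejected, Accepted, Accepted

A rule that fits every label: sum is odd — true of each 'Accepted' example, false of each 'Rejected' one.
Rejected: (12,8), since 12+8 = 20. Accepted: (12,1), since 12+1 = 13. Accepted: (3,6), since 3+6 = 9.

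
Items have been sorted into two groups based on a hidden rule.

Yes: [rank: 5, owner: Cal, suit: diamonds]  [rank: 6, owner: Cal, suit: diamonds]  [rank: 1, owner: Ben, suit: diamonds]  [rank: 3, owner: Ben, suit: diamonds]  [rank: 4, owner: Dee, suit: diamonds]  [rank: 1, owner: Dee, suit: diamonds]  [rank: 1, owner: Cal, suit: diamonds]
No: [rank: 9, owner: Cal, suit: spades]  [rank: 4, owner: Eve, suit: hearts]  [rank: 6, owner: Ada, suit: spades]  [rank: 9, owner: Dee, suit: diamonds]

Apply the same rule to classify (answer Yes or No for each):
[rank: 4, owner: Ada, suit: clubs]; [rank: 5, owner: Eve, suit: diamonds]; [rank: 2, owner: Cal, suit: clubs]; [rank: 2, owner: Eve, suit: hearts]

No, Yes, No, No

The simplest hypothesis consistent with all the labels is: suit is diamonds AND rank ≤ 6.
[rank: 4, owner: Ada, suit: clubs] — suit is clubs, rank = 4, hence No. [rank: 5, owner: Eve, suit: diamonds] — suit is diamonds, rank = 5, hence Yes. [rank: 2, owner: Cal, suit: clubs] — suit is clubs, rank = 2, hence No. [rank: 2, owner: Eve, suit: hearts] — suit is hearts, rank = 2, hence No.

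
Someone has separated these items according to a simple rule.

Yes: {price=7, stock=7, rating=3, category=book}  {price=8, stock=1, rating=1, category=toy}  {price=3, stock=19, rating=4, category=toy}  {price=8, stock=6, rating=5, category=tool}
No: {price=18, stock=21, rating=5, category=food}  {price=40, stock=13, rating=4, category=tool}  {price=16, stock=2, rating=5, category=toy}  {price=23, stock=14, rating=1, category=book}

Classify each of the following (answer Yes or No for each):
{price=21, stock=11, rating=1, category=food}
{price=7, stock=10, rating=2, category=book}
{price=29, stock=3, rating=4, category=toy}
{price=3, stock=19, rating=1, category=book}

No, Yes, No, Yes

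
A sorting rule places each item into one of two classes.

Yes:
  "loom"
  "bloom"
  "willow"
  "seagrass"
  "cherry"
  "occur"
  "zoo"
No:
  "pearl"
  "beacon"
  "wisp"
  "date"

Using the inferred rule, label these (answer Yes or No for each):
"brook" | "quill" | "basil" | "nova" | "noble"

Yes, Yes, No, No, No

Every 'Yes' example satisfies: has a double letter. None of the 'No' examples do.
"brook": 'oo' doubled — has this property, so Yes.
"quill": 'll' doubled — has this property, so Yes.
"basil": no doubled letter — doesn't match, so No.
"nova": no doubled letter — doesn't match, so No.
"noble": no doubled letter — doesn't match, so No.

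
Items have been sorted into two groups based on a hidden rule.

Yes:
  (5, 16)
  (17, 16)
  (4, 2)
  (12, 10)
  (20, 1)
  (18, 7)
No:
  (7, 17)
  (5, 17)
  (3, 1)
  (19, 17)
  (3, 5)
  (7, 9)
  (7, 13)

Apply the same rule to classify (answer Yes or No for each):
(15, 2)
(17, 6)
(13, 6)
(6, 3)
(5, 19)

One predicate separates the groups cleanly: product is even.

Yes, Yes, Yes, Yes, No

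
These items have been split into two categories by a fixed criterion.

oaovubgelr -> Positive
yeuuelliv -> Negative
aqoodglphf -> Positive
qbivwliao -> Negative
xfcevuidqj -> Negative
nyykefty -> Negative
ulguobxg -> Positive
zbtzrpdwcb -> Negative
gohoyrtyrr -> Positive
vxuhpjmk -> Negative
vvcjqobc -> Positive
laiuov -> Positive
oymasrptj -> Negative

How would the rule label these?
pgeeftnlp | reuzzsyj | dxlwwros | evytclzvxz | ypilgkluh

Negative, Negative, Positive, Negative, Negative

The pattern is that an item is 'Positive' exactly when: even length AND contains 'o'.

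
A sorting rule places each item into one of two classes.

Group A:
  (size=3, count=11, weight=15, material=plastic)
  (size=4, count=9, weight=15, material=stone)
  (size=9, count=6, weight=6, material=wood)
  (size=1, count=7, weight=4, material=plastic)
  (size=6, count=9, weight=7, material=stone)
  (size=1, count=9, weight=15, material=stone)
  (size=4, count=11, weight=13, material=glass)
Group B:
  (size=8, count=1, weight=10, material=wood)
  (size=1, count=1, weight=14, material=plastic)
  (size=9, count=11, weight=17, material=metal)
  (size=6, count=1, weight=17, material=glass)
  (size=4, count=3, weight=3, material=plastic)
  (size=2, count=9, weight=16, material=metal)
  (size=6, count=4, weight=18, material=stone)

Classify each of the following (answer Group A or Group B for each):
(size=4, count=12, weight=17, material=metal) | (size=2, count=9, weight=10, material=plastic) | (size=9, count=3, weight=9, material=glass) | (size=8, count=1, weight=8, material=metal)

Every 'Group A' example satisfies: weight ≤ 15 AND count ≥ 4. None of the 'Group B' examples do.
(size=4, count=12, weight=17, material=metal) → weight = 17, count = 12 → Group B. (size=2, count=9, weight=10, material=plastic) → weight = 10, count = 9 → Group A. (size=9, count=3, weight=9, material=glass) → weight = 9, count = 3 → Group B. (size=8, count=1, weight=8, material=metal) → weight = 8, count = 1 → Group B.

Group B, Group A, Group B, Group B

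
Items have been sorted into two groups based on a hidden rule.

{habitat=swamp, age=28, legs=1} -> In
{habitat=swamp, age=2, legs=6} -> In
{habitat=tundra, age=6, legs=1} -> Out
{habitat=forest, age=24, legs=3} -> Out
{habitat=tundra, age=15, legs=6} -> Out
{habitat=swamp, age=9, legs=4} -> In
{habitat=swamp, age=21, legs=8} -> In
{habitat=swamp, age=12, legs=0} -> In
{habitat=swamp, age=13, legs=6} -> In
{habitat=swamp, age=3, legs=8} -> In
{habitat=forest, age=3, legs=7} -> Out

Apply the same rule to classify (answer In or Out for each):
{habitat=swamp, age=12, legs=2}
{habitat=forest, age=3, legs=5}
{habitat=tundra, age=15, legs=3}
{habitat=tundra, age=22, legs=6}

In, Out, Out, Out

One predicate separates the groups cleanly: habitat is swamp.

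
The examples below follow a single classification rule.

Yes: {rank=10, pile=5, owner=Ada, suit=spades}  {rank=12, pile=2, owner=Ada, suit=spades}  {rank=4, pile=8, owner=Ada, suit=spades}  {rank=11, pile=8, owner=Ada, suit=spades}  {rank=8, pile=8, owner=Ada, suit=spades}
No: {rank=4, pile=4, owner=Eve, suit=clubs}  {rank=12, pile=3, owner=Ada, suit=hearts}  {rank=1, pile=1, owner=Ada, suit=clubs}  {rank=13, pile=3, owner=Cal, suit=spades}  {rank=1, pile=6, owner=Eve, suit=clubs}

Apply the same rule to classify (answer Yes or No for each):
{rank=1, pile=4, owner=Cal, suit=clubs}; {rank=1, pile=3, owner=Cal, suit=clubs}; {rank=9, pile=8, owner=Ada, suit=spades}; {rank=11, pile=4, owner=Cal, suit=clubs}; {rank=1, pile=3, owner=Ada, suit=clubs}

The simplest hypothesis consistent with all the labels is: suit is spades AND owner is Ada.
{rank=1, pile=4, owner=Cal, suit=clubs}: suit is clubs, owner is Cal — fails the rule, so No.
{rank=1, pile=3, owner=Cal, suit=clubs}: suit is clubs, owner is Cal — fails the rule, so No.
{rank=9, pile=8, owner=Ada, suit=spades}: suit is spades, owner is Ada — matches, so Yes.
{rank=11, pile=4, owner=Cal, suit=clubs}: suit is clubs, owner is Cal — fails the rule, so No.
{rank=1, pile=3, owner=Ada, suit=clubs}: suit is clubs, owner is Ada — fails the rule, so No.

No, No, Yes, No, No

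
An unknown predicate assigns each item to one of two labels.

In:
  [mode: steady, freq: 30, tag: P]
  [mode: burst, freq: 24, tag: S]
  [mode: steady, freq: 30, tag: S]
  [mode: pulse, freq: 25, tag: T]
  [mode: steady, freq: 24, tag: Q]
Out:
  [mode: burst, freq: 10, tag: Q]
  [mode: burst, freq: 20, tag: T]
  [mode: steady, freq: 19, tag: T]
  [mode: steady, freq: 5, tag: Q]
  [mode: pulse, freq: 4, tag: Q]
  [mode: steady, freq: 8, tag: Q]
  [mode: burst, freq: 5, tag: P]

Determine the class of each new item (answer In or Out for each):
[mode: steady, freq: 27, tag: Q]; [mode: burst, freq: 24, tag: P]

The distinguishing property — freq ≥ 24 — holds for all the 'In' cases and none of the 'Out' cases.
In: [mode: steady, freq: 27, tag: Q], since freq = 27. In: [mode: burst, freq: 24, tag: P], since freq = 24.

In, In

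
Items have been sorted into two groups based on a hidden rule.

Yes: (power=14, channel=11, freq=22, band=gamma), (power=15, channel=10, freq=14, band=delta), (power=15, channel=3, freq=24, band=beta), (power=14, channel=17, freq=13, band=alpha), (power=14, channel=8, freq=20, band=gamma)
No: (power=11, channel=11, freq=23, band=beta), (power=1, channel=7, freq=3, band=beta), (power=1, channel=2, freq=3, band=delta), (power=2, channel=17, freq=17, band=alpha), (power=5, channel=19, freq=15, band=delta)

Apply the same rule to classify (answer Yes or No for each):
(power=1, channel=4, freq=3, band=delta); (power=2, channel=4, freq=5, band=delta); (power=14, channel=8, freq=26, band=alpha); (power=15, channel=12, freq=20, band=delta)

The pattern is that an item is 'Yes' exactly when: power ≥ 14.

No, No, Yes, Yes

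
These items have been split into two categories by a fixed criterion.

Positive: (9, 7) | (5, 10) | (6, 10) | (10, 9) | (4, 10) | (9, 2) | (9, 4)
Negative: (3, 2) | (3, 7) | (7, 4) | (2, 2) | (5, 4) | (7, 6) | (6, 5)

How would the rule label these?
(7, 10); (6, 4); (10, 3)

The simplest hypothesis consistent with all the labels is: max ≥ 9.
(7, 10): max 10 — passes, so Positive.
(6, 4): max 6 — fails the rule, so Negative.
(10, 3): max 10 — passes, so Positive.

Positive, Negative, Positive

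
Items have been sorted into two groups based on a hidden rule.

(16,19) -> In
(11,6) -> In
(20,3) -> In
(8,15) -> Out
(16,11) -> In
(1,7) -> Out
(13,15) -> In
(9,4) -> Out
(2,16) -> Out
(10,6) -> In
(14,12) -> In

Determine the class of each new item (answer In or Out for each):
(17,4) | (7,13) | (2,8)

In, Out, Out

A rule that fits every label: first ≥ 10 — true of each 'In' example, false of each 'Out' one.
(17,4) → first 17 → In.
(7,13) → first 7 → Out.
(2,8) → first 2 → Out.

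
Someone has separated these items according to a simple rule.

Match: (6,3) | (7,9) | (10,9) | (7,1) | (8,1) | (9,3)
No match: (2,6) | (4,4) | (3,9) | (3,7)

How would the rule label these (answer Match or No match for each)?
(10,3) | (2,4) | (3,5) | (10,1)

Match, No match, No match, Match

The rule appears to be: first ≥ 6.
Match: (10,3), since first 10.
No match: (2,4), since first 2.
No match: (3,5), since first 3.
Match: (10,1), since first 10.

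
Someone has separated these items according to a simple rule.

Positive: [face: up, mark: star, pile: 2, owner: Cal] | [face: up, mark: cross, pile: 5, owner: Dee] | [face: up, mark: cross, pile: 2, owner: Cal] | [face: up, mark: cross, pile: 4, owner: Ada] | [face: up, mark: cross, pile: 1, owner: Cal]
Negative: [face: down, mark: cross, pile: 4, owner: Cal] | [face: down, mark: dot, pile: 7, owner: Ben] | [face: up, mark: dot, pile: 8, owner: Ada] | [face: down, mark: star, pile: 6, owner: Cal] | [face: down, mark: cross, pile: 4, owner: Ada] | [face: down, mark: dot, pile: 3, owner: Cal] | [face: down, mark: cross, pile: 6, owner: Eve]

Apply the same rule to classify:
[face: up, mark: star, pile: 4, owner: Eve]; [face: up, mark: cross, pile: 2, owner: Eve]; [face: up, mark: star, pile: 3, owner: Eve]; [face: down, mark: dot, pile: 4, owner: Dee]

Positive, Positive, Positive, Negative

The simplest hypothesis consistent with all the labels is: face is up AND pile ≤ 5.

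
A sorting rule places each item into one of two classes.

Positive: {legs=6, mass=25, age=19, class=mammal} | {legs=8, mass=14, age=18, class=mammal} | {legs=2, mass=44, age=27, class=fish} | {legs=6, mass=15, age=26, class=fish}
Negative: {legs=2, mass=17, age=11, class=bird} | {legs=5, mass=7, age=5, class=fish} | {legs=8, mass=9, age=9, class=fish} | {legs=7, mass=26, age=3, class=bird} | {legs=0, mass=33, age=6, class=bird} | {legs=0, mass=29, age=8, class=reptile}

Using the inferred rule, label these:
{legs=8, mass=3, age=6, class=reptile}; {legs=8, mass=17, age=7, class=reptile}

Negative, Negative

The pattern is that an item is 'Positive' exactly when: age ≥ 18.
{legs=8, mass=3, age=6, class=reptile}: Negative (age = 6). {legs=8, mass=17, age=7, class=reptile}: Negative (age = 7).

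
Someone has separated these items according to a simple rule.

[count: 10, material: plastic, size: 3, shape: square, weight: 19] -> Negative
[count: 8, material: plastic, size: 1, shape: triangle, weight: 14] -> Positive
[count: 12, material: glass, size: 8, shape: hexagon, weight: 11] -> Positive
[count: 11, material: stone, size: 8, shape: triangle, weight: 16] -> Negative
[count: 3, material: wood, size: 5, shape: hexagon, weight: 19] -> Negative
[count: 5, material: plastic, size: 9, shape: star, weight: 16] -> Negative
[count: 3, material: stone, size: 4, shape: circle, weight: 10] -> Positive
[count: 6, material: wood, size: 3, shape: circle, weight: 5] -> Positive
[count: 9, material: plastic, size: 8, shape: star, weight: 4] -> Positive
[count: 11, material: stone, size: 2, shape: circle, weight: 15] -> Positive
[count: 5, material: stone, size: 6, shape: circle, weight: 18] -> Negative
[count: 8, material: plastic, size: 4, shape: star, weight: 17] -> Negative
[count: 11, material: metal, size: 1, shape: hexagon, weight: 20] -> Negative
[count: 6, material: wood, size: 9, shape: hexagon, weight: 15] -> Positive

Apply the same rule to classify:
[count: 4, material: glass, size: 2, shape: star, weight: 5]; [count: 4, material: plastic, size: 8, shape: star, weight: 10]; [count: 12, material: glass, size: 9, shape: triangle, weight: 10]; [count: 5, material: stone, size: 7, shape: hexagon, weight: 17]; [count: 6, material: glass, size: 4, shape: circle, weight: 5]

The simplest hypothesis consistent with all the labels is: weight ≤ 15.

Positive, Positive, Positive, Negative, Positive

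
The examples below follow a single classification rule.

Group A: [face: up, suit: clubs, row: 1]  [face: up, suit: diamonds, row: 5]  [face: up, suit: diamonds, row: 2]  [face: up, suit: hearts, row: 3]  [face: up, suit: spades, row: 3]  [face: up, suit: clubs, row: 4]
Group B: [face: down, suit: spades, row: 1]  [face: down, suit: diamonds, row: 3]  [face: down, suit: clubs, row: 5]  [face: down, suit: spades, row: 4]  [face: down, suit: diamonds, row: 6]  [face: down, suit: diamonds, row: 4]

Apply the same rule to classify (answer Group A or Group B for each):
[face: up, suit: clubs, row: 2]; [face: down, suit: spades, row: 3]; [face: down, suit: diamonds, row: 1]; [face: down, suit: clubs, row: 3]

Group A, Group B, Group B, Group B

Looking at the examples, the only property every 'Group A' case has and every 'Group B' case lacks is: face is up.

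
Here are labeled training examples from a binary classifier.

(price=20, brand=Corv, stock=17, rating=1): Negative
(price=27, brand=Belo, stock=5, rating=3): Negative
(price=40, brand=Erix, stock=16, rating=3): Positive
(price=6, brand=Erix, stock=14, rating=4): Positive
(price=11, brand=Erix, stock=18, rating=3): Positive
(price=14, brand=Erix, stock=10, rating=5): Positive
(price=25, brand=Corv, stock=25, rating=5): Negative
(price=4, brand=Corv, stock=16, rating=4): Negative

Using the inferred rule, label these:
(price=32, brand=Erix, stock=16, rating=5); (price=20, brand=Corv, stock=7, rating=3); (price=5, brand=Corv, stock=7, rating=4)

Positive, Negative, Negative

A rule that fits every label: brand is Erix — true of each 'Positive' example, false of each 'Negative' one.
(price=32, brand=Erix, stock=16, rating=5) → brand is Erix → Positive. (price=20, brand=Corv, stock=7, rating=3) → brand is Corv → Negative. (price=5, brand=Corv, stock=7, rating=4) → brand is Corv → Negative.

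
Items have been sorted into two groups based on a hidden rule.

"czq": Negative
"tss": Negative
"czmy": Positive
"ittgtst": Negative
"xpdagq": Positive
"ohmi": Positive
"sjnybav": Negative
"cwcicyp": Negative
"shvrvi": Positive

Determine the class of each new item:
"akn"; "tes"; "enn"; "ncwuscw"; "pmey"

Negative, Negative, Negative, Negative, Positive

Every 'Positive' example satisfies: even length. None of the 'Negative' examples do.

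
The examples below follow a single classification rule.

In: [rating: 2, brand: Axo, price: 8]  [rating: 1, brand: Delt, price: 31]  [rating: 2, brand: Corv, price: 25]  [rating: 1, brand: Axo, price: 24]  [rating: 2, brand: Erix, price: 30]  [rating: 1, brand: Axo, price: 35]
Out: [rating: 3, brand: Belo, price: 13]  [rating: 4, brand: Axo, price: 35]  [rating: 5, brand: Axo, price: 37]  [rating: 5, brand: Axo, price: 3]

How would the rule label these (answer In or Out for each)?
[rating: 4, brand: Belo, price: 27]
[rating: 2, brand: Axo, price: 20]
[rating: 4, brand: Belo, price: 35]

Out, In, Out

A rule that fits every label: rating ≤ 2 — true of each 'In' example, false of each 'Out' one.
[rating: 4, brand: Belo, price: 27]: Out (rating = 4).
[rating: 2, brand: Axo, price: 20]: In (rating = 2).
[rating: 4, brand: Belo, price: 35]: Out (rating = 4).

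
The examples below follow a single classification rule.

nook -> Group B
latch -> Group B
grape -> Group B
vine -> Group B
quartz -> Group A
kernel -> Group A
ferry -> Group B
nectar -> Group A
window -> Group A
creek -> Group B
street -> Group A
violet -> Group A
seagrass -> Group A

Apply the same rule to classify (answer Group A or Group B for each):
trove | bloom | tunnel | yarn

Group B, Group B, Group A, Group B

The pattern is that an item is 'Group A' exactly when: length ≥ 6.
Group B: trove, since length 5. Group B: bloom, since length 5. Group A: tunnel, since length 6. Group B: yarn, since length 4.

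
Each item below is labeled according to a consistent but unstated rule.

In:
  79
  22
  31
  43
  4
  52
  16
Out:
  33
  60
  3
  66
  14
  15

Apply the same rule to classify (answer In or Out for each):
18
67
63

Out, In, Out

The distinguishing property — ≡ 1 (mod 3) — holds for all the 'In' cases and none of the 'Out' cases.
18 → 18 mod 3 = 0 → Out.
67 → 67 mod 3 = 1 → In.
63 → 63 mod 3 = 0 → Out.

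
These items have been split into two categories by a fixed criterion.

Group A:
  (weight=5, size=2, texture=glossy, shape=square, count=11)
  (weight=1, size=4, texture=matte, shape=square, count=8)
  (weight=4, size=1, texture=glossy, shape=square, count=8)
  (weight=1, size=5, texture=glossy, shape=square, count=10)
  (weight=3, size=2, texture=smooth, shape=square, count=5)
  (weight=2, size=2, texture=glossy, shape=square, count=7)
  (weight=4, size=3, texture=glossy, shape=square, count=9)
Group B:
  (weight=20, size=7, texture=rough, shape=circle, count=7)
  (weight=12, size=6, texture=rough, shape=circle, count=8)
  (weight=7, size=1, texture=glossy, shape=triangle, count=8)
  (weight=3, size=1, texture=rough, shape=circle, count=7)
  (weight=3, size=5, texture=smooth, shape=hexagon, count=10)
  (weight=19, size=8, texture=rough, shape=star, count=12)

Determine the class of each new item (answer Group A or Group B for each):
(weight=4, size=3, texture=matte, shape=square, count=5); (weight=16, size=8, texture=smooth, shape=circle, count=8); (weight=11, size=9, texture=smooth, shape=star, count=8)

Every 'Group A' example satisfies: shape is square. None of the 'Group B' examples do.
(weight=4, size=3, texture=matte, shape=square, count=5): shape is square — qualifies, so Group A.
(weight=16, size=8, texture=smooth, shape=circle, count=8): shape is circle — fails the rule, so Group B.
(weight=11, size=9, texture=smooth, shape=star, count=8): shape is star — fails the rule, so Group B.

Group A, Group B, Group B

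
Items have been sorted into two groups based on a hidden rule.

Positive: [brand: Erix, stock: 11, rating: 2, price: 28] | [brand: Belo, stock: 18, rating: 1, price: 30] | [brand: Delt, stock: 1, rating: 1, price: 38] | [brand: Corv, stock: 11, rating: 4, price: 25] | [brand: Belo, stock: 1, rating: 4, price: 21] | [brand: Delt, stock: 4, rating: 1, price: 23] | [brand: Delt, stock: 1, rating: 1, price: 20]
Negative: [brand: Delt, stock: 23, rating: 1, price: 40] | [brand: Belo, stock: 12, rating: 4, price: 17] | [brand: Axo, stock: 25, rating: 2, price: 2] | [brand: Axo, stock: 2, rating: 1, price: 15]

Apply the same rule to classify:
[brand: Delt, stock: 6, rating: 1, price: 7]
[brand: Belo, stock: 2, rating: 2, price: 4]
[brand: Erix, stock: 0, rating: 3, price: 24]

Negative, Negative, Positive

The rule appears to be: price ≥ 20 AND price ≤ 38.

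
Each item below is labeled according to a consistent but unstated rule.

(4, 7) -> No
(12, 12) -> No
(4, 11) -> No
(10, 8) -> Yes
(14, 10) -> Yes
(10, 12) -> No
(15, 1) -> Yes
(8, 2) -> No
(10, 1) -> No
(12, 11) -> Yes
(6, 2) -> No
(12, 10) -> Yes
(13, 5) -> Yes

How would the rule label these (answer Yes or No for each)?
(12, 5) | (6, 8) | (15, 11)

The classifier is using: first > second AND sum ≥ 15.
(12, 5) → 12 > 5, 12+5 = 17 → Yes.
(6, 8) → 6 < 8, 6+8 = 14 → No.
(15, 11) → 15 > 11, 15+11 = 26 → Yes.

Yes, No, Yes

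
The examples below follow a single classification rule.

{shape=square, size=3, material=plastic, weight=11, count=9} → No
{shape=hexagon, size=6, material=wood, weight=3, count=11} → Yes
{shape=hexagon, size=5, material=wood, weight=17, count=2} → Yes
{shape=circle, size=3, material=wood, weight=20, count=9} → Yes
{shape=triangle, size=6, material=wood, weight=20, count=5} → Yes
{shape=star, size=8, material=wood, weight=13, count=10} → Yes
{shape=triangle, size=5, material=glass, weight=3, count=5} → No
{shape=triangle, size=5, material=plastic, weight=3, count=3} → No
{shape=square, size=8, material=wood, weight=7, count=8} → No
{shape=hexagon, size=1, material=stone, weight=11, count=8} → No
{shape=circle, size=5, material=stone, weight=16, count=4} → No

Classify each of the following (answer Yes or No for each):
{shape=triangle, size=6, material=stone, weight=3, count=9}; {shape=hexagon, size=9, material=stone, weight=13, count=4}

'Yes' ⟺ material is wood AND count ≠ 8.
No: {shape=triangle, size=6, material=stone, weight=3, count=9}, since material is stone, count = 9.
No: {shape=hexagon, size=9, material=stone, weight=13, count=4}, since material is stone, count = 4.

No, No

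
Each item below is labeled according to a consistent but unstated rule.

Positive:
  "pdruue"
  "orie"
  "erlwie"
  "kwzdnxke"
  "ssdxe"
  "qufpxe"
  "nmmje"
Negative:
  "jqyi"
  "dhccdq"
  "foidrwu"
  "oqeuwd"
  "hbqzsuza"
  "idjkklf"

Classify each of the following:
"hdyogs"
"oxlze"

The common property of the 'Positive' items is: ends with 'e'. No 'Negative' item has it.
"hdyogs" — ends with 's', hence Negative. "oxlze" — ends with 'e', hence Positive.

Negative, Positive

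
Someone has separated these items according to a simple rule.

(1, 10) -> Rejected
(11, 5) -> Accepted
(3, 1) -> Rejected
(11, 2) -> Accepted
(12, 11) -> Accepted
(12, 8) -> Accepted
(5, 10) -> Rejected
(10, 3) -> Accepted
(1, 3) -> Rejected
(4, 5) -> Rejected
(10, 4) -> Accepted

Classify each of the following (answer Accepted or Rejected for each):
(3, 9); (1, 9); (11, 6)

Rejected, Rejected, Accepted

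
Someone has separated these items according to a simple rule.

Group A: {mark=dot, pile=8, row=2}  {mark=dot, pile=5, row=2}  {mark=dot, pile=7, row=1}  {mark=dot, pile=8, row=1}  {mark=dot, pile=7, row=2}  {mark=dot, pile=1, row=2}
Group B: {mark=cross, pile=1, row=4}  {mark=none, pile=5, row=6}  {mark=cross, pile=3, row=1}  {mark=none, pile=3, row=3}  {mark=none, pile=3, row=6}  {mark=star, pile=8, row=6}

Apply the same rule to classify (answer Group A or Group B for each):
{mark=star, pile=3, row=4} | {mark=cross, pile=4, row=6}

Group B, Group B

Comparing the two groups points to one rule — mark is dot.
{mark=star, pile=3, row=4}: mark is star, lacks this property → Group B.
{mark=cross, pile=4, row=6}: mark is cross, lacks this property → Group B.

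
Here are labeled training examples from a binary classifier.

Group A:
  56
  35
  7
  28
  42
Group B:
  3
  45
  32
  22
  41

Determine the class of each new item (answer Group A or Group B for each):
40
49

Rule: multiple of 7. This holds for each 'Group A' example and fails for each 'Group B' one.

Group B, Group A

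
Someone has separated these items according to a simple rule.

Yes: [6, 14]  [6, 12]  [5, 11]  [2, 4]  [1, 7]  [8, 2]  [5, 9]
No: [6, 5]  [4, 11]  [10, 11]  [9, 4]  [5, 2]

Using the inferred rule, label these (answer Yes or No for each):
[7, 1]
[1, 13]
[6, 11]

Rule: sum is even. This holds for each 'Yes' example and fails for each 'No' one.

Yes, Yes, No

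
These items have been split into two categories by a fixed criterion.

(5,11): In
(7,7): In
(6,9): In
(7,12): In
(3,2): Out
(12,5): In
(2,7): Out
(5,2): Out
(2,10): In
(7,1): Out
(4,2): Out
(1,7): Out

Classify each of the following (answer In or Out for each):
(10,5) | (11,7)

A rule that fits every label: sum ≥ 12 — true of each 'In' example, false of each 'Out' one.
(10,5) — 10+5 = 15, hence In.
(11,7) — 11+7 = 18, hence In.

In, In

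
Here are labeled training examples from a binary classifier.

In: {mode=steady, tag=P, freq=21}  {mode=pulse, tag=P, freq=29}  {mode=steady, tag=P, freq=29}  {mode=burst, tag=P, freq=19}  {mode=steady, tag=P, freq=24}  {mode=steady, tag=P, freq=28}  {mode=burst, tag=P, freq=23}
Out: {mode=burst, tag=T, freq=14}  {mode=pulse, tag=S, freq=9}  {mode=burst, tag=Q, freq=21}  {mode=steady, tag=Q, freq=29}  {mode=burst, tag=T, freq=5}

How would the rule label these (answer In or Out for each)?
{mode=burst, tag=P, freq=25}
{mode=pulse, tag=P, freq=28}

In, In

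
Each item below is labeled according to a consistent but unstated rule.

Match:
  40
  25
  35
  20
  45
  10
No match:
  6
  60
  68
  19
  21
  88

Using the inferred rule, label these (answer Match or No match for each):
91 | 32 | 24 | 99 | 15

No match, No match, No match, No match, Match

A rule that fits every label: multiple of 5 AND at most 45 — true of each 'Match' example, false of each 'No match' one.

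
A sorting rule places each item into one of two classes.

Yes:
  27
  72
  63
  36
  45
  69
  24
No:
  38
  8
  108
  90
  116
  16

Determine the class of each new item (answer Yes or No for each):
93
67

No, No

The pattern is that an item is 'Yes' exactly when: multiple of 3 AND at most 72.
93: No (93 = 3·31, 93 > 72).
67: No (67 = 3·22 + 1, 67 ≤ 72).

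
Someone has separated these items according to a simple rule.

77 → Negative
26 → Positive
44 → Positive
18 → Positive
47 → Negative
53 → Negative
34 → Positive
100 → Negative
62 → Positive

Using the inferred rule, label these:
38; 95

The classifier is using: even AND at most 62.
38 — 38 is even, 38 ≤ 62, hence Positive.
95 — 95 is odd, 95 > 62, hence Negative.

Positive, Negative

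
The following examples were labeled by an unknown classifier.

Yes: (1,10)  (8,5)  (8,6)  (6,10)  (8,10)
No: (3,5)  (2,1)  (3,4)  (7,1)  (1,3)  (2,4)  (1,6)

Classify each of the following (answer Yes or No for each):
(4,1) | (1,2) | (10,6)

The rule appears to be: sum ≥ 11.
(4,1): No (4+1 = 5). (1,2): No (1+2 = 3). (10,6): Yes (10+6 = 16).

No, No, Yes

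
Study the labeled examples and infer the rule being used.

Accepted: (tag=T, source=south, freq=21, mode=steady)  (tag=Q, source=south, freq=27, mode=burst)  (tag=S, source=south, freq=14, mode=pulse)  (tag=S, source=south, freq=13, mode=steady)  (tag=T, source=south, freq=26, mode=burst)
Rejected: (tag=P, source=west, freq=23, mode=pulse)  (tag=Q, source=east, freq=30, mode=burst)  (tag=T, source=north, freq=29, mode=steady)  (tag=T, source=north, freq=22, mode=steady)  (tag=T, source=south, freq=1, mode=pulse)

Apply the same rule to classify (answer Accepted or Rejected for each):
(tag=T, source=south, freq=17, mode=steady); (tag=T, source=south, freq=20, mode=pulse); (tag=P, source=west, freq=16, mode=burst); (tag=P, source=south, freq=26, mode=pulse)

Rule: source is south AND freq ≥ 13. This holds for each 'Accepted' example and fails for each 'Rejected' one.
(tag=T, source=south, freq=17, mode=steady) — source is south, freq = 17, hence Accepted. (tag=T, source=south, freq=20, mode=pulse) — source is south, freq = 20, hence Accepted. (tag=P, source=west, freq=16, mode=burst) — source is west, freq = 16, hence Rejected. (tag=P, source=south, freq=26, mode=pulse) — source is south, freq = 26, hence Accepted.

Accepted, Accepted, Rejected, Accepted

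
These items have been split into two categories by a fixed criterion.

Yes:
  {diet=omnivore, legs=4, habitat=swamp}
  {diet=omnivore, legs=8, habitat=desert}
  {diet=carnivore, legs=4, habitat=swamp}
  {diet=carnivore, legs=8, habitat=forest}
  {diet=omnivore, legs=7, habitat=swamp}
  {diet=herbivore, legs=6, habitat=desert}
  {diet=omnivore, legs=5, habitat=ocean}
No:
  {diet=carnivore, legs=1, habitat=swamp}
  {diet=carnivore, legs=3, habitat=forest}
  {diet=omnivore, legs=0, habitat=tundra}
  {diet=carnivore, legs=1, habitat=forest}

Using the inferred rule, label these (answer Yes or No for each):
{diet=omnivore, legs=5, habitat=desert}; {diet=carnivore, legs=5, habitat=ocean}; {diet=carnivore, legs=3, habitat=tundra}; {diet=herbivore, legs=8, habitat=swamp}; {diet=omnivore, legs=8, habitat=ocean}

Yes, Yes, No, Yes, Yes

'Yes' ⟺ legs ≥ 4.
{diet=omnivore, legs=5, habitat=desert}: legs = 5 — meets the rule, so Yes.
{diet=carnivore, legs=5, habitat=ocean}: legs = 5 — meets the rule, so Yes.
{diet=carnivore, legs=3, habitat=tundra}: legs = 3 — does not fit, so No.
{diet=herbivore, legs=8, habitat=swamp}: legs = 8 — meets the rule, so Yes.
{diet=omnivore, legs=8, habitat=ocean}: legs = 8 — meets the rule, so Yes.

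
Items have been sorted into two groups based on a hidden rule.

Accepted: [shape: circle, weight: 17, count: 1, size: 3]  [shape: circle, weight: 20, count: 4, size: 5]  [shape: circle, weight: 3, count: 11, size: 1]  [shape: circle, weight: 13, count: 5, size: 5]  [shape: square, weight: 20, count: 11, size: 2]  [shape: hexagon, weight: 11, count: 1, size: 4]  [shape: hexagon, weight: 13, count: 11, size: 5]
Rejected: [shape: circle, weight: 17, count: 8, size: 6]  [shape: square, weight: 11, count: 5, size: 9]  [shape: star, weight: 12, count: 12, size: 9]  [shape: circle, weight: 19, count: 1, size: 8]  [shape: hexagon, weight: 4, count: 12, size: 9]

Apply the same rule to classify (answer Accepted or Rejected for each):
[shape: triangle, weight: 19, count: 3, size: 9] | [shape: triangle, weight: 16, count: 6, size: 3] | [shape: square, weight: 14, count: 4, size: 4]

Rejected, Accepted, Accepted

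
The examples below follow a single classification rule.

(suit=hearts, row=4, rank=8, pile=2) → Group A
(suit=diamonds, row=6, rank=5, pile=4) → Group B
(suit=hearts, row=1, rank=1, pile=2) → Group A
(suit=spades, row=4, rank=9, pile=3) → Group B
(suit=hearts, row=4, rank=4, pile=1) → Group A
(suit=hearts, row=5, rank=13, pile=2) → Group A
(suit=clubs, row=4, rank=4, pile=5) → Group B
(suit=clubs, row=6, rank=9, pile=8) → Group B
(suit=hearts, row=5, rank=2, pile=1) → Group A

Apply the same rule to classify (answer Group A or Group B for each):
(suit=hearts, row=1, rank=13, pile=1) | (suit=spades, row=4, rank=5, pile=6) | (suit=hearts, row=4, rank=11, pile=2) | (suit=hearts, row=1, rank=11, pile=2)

Group A, Group B, Group A, Group A

All 'Group A' examples share one property — suit is hearts — and every 'Group B' example lacks it.
(suit=hearts, row=1, rank=13, pile=1) — suit is hearts, hence Group A.
(suit=spades, row=4, rank=5, pile=6) — suit is spades, hence Group B.
(suit=hearts, row=4, rank=11, pile=2) — suit is hearts, hence Group A.
(suit=hearts, row=1, rank=11, pile=2) — suit is hearts, hence Group A.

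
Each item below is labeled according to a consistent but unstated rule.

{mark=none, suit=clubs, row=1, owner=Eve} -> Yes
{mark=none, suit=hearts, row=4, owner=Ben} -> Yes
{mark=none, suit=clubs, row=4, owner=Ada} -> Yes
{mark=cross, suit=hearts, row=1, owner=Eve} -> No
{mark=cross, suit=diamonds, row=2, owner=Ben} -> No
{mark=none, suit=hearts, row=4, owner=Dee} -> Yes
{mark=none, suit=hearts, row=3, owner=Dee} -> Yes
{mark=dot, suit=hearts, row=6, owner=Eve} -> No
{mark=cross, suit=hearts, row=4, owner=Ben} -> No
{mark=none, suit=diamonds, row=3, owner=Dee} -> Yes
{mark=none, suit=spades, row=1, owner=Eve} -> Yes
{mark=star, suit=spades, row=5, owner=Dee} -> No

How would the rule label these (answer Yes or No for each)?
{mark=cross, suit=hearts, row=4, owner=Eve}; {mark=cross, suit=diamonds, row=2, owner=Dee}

No, No

One predicate separates the groups cleanly: mark is none.
{mark=cross, suit=hearts, row=4, owner=Eve} → mark is cross → No.
{mark=cross, suit=diamonds, row=2, owner=Dee} → mark is cross → No.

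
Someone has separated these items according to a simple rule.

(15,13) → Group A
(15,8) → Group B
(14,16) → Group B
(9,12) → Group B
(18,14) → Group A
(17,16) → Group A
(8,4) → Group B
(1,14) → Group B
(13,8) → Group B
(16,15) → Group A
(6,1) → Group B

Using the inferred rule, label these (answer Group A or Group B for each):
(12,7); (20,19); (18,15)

Group B, Group A, Group A

The pattern is that an item is 'Group A' exactly when: first > second AND sum ≥ 28.
(12,7): Group B (12 > 7, 12+7 = 19).
(20,19): Group A (20 > 19, 20+19 = 39).
(18,15): Group A (18 > 15, 18+15 = 33).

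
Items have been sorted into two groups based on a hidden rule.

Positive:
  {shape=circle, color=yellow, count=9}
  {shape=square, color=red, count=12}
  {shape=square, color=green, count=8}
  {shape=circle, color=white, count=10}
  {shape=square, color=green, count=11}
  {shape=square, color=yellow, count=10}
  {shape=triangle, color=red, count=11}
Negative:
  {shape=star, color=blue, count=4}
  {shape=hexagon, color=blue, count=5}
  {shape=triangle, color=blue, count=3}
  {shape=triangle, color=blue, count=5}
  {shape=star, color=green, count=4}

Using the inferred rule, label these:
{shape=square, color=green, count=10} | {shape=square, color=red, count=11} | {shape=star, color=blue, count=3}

The rule appears to be: count ≥ 8.
Positive: {shape=square, color=green, count=10}, since count = 10. Positive: {shape=square, color=red, count=11}, since count = 11. Negative: {shape=star, color=blue, count=3}, since count = 3.

Positive, Positive, Negative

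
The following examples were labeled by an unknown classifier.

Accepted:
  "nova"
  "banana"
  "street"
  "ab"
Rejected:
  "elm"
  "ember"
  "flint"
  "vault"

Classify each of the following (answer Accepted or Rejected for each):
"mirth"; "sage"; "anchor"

Rejected, Accepted, Accepted

Rule: even length. This holds for each 'Accepted' example and fails for each 'Rejected' one.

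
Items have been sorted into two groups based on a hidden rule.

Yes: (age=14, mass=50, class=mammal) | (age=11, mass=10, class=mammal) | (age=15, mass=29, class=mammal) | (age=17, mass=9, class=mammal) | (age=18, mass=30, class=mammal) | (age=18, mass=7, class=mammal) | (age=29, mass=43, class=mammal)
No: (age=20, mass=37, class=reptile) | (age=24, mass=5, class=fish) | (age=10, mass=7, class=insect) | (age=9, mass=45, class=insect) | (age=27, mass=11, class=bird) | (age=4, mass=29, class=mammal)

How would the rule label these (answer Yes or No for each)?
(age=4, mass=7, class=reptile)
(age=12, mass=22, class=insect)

No, No

Rule: class is mammal AND age ≥ 9. This holds for each 'Yes' example and fails for each 'No' one.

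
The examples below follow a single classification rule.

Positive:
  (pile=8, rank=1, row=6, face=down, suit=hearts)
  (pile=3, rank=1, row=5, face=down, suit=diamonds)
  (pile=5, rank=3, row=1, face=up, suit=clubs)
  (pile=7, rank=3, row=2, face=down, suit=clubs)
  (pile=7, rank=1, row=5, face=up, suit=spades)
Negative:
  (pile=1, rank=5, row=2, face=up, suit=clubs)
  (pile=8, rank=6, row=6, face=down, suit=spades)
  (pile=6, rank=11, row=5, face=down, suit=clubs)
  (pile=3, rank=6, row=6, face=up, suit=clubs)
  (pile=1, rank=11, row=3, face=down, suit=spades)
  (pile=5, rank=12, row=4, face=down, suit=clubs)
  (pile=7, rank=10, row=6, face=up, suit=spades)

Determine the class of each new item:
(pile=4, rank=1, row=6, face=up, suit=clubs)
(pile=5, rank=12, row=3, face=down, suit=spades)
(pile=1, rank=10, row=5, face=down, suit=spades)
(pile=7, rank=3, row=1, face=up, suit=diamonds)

Positive, Negative, Negative, Positive

The classifier is using: rank ≤ 3.
(pile=4, rank=1, row=6, face=up, suit=clubs): rank = 1 — passes, so Positive.
(pile=5, rank=12, row=3, face=down, suit=spades): rank = 12 — doesn't match, so Negative.
(pile=1, rank=10, row=5, face=down, suit=spades): rank = 10 — doesn't match, so Negative.
(pile=7, rank=3, row=1, face=up, suit=diamonds): rank = 3 — passes, so Positive.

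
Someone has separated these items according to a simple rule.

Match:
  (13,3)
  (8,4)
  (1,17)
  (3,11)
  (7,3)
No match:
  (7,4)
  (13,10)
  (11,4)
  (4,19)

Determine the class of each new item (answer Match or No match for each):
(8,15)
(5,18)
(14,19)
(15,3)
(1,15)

No match, No match, No match, Match, Match

The pattern is that an item is 'Match' exactly when: sum is even.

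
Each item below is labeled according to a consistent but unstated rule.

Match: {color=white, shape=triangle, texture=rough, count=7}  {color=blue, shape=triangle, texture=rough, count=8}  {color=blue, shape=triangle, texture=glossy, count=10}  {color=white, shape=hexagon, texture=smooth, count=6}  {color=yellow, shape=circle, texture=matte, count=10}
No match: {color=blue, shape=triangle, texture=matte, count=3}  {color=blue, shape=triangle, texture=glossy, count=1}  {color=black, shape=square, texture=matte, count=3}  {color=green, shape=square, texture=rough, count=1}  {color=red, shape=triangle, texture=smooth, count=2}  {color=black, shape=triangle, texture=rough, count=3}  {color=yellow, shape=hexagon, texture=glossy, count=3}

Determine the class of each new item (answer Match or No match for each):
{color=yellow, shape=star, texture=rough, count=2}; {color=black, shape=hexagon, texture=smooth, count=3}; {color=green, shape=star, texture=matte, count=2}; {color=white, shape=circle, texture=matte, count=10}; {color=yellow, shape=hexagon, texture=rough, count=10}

No match, No match, No match, Match, Match

The classifier is using: count ≥ 6.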